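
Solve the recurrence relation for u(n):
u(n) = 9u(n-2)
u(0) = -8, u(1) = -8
Characteristic equation: x² - 9 = 0, which factors as (x - (-3))(x - (3)) = 0.
Roots r₁ = -3, r₂ = 3 (distinct).
General solution: u(n) = A·(-3)^n + B·(3)^n.
From u(0) = -8: A + B = -8.
From u(1) = -8: -3A + 3B = -8.
Solving: A = - \frac{8}{3}, B = - \frac{16}{3}.
So u(n) = - \frac{8 \left(-3\right)^{n}}{3} - \frac{16 \cdot 3^{n}}{3}.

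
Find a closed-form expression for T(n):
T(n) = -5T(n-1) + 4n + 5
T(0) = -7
First-order linear with linear forcing.
Homogeneous solution: T_h(n) = A·(-5)^n.
Try particular T_p(n) = pn + q. Substituting:
  pn + q = -5(p(n-1) + q) + 4n + 5.
Matching the n-coefficient: p = -5p + 4 ⇒ p = \frac{2}{3}.
Matching constants: q = 5p - 5q + 5 ⇒ q = \frac{25}{18}.
General: T(n) = A·(-5)^n + \frac{2 n}{3} + \frac{25}{18}.
Apply T(0) = -7: A + \frac{25}{18} = -7 ⇒ A = - \frac{151}{18}.
So T(n) = - \frac{151 \left(-5\right)^{n}}{18} + \frac{2 n}{3} + \frac{25}{18}.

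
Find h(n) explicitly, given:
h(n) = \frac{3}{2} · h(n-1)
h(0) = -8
Pure geometric recurrence with ratio \frac{3}{2}.
By induction h(n) = h(0) · (\frac{3}{2})^n = - 8 \left(\frac{3}{2}\right)^{n}.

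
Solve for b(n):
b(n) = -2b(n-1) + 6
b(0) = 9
First-order linear non-homogeneous.
Homogeneous solution: b_h(n) = A·(-2)^n.
Try constant particular solution b_p = K: K = -2K + 6 ⇒ K = 2.
General: b(n) = A·(-2)^n + 2.
Apply b(0) = 9: A + 2 = 9 ⇒ A = 7.
So b(n) = 7 \left(-2\right)^{n} + 2.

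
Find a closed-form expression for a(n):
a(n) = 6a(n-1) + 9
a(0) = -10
First-order linear non-homogeneous.
Homogeneous solution: a_h(n) = A·(6)^n.
Try constant particular solution a_p = K: K = 6K + 9 ⇒ K = - \frac{9}{5}.
General: a(n) = A·(6)^n - \frac{9}{5}.
Apply a(0) = -10: A - \frac{9}{5} = -10 ⇒ A = - \frac{41}{5}.
So a(n) = - \frac{41 \cdot 6^{n}}{5} - \frac{9}{5}.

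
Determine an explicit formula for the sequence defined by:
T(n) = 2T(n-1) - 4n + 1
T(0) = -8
First-order linear with linear forcing.
Homogeneous solution: T_h(n) = A·(2)^n.
Try particular T_p(n) = pn + q. Substituting:
  pn + q = 2(p(n-1) + q) - 4n + 1.
Matching the n-coefficient: p = 2p - 4 ⇒ p = 4.
Matching constants: q = -2p + 2q + 1 ⇒ q = 7.
General: T(n) = A·(2)^n + 4 n + 7.
Apply T(0) = -8: A + 7 = -8 ⇒ A = -15.
So T(n) = - 15 \cdot 2^{n} + 4 n + 7.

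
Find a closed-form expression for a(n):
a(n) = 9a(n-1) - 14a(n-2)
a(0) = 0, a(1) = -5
Characteristic equation: x² - 9x + 14 = 0, which factors as (x - (7))(x - (2)) = 0.
Roots r₁ = 7, r₂ = 2 (distinct).
General solution: a(n) = A·(7)^n + B·(2)^n.
From a(0) = 0: A + B = 0.
From a(1) = -5: 7A + 2B = -5.
Solving: A = -1, B = 1.
So a(n) = 2^{n} - 7^{n}.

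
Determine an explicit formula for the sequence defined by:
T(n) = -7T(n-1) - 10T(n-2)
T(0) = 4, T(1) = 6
Characteristic equation: x² + 7x + 10 = 0, which factors as (x - (-5))(x - (-2)) = 0.
Roots r₁ = -5, r₂ = -2 (distinct).
General solution: T(n) = A·(-5)^n + B·(-2)^n.
From T(0) = 4: A + B = 4.
From T(1) = 6: -5A - 2B = 6.
Solving: A = - \frac{14}{3}, B = \frac{26}{3}.
So T(n) = \frac{26 \left(-2\right)^{n}}{3} - \frac{14 \left(-5\right)^{n}}{3}.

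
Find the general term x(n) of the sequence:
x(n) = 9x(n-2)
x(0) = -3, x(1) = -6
Characteristic equation: x² - 9 = 0, which factors as (x - (-3))(x - (3)) = 0.
Roots r₁ = -3, r₂ = 3 (distinct).
General solution: x(n) = A·(-3)^n + B·(3)^n.
From x(0) = -3: A + B = -3.
From x(1) = -6: -3A + 3B = -6.
Solving: A = - \frac{1}{2}, B = - \frac{5}{2}.
So x(n) = - \frac{\left(-3\right)^{n}}{2} - \frac{5 \cdot 3^{n}}{2}.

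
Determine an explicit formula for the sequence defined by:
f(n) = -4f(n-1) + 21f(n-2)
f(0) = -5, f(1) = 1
Characteristic equation: x² + 4x - 21 = 0, which factors as (x - (-7))(x - (3)) = 0.
Roots r₁ = -7, r₂ = 3 (distinct).
General solution: f(n) = A·(-7)^n + B·(3)^n.
From f(0) = -5: A + B = -5.
From f(1) = 1: -7A + 3B = 1.
Solving: A = - \frac{8}{5}, B = - \frac{17}{5}.
So f(n) = - \frac{8 \left(-7\right)^{n}}{5} - \frac{17 \cdot 3^{n}}{5}.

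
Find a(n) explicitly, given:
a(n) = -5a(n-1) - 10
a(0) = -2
First-order linear non-homogeneous.
Homogeneous solution: a_h(n) = A·(-5)^n.
Try constant particular solution a_p = K: K = -5K - 10 ⇒ K = - \frac{5}{3}.
General: a(n) = A·(-5)^n - \frac{5}{3}.
Apply a(0) = -2: A - \frac{5}{3} = -2 ⇒ A = - \frac{1}{3}.
So a(n) = - \frac{\left(-5\right)^{n}}{3} - \frac{5}{3}.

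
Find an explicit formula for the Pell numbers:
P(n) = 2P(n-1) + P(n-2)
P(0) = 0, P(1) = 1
This is the Pell sequence.
Characteristic equation: x² - 2x - 1 = 0; roots r₁ = 1 + \sqrt{2}, r₂ = 1 - \sqrt{2}.
General: P(n) = A·r₁^n + B·r₂^n. Solving with P(0)=0, P(1)=1 gives A = \frac{\sqrt{2}}{4}, B = - \frac{\sqrt{2}}{4}.
So P(n) = \frac{\sqrt{2} \left(- \left(1 - \sqrt{2}\right)^{n} + \left(1 + \sqrt{2}\right)^{n}\right)}{4}.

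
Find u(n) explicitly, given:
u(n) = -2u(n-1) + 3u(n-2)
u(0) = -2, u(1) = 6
Characteristic equation: x² + 2x - 3 = 0, which factors as (x - (-3))(x - (1)) = 0.
Roots r₁ = -3, r₂ = 1 (distinct).
General solution: u(n) = A·(-3)^n + B·(1)^n.
From u(0) = -2: A + B = -2.
From u(1) = 6: -3A + B = 6.
Solving: A = -2, B = 0.
So u(n) = - 2 \left(-3\right)^{n}.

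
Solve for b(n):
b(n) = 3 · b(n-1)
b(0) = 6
Pure geometric recurrence with ratio 3.
By induction b(n) = b(0) · (3)^n = 6 \cdot 3^{n}.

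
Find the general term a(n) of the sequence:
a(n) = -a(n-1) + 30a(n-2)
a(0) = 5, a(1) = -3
Characteristic equation: x² + x - 30 = 0, which factors as (x - (-6))(x - (5)) = 0.
Roots r₁ = -6, r₂ = 5 (distinct).
General solution: a(n) = A·(-6)^n + B·(5)^n.
From a(0) = 5: A + B = 5.
From a(1) = -3: -6A + 5B = -3.
Solving: A = \frac{28}{11}, B = \frac{27}{11}.
So a(n) = \frac{28 \left(-6\right)^{n}}{11} + \frac{27 \cdot 5^{n}}{11}.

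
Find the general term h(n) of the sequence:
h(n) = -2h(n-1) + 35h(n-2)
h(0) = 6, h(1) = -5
Characteristic equation: x² + 2x - 35 = 0, which factors as (x - (5))(x - (-7)) = 0.
Roots r₁ = 5, r₂ = -7 (distinct).
General solution: h(n) = A·(5)^n + B·(-7)^n.
From h(0) = 6: A + B = 6.
From h(1) = -5: 5A - 7B = -5.
Solving: A = \frac{37}{12}, B = \frac{35}{12}.
So h(n) = \frac{35 \left(-7\right)^{n}}{12} + \frac{37 \cdot 5^{n}}{12}.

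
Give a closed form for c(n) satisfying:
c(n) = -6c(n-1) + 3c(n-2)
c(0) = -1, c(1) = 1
Characteristic equation: x² + 6x - 3 = 0.
Discriminant Δ = (-6)² + 4·(3) = 48.
Roots r₁,₂ = (-6 ± √48)/2, so r₁ = -3 + 2 \sqrt{3}, r₂ = - 2 \sqrt{3} - 3.
General solution: c(n) = A·r₁^n + B·r₂^n.
From the initial conditions, A + B = -1 and r₁A + r₂B = 1.
Since r₁ - r₂ = √48: A = (1 - (-1)r₂)/√48 = - \frac{1}{2} - \frac{\sqrt{3}}{6}, and B = -1 - A = - \frac{1}{2} + \frac{\sqrt{3}}{6}.
So c(n) = \left(- \frac{1}{2} - \frac{\sqrt{3}}{6}\right)\left(-3 + 2 \sqrt{3}\right)^n + \left(- \frac{1}{2} + \frac{\sqrt{3}}{6}\right)\left(- 2 \sqrt{3} - 3\right)^n.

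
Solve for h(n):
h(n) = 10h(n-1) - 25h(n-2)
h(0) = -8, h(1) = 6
Characteristic equation: x² - 10x + 25 = 0, which is (x - (5))².
Repeated root r = 5.
General solution: h(n) = (A + Bn)·(5)^n.
From h(0) = -8: A = -8.
From h(1) = 6: (A + B)·(5) = 6 ⇒ B = \frac{46}{5}.
So h(n) = \left(\frac{46 n}{5} - 8\right) \cdot (5)^n.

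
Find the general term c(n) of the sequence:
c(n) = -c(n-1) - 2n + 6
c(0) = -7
First-order linear with linear forcing.
Homogeneous solution: c_h(n) = A·(-1)^n.
Try particular c_p(n) = pn + q. Substituting:
  pn + q = -(p(n-1) + q) - 2n + 6.
Matching the n-coefficient: p = -p - 2 ⇒ p = -1.
Matching constants: q = p - q + 6 ⇒ q = \frac{5}{2}.
General: c(n) = A·(-1)^n - n + \frac{5}{2}.
Apply c(0) = -7: A + \frac{5}{2} = -7 ⇒ A = - \frac{19}{2}.
So c(n) = - \frac{19 \left(-1\right)^{n}}{2} - n + \frac{5}{2}.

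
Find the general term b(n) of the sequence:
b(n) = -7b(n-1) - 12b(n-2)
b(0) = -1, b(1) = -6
Characteristic equation: x² + 7x + 12 = 0, which factors as (x - (-4))(x - (-3)) = 0.
Roots r₁ = -4, r₂ = -3 (distinct).
General solution: b(n) = A·(-4)^n + B·(-3)^n.
From b(0) = -1: A + B = -1.
From b(1) = -6: -4A - 3B = -6.
Solving: A = 9, B = -10.
So b(n) = - 10 \left(-3\right)^{n} + 9 \left(-4\right)^{n}.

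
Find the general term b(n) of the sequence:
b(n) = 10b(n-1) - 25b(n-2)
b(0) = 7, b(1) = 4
Characteristic equation: x² - 10x + 25 = 0, which is (x - (5))².
Repeated root r = 5.
General solution: b(n) = (A + Bn)·(5)^n.
From b(0) = 7: A = 7.
From b(1) = 4: (A + B)·(5) = 4 ⇒ B = - \frac{31}{5}.
So b(n) = \left(7 - \frac{31 n}{5}\right) \cdot (5)^n.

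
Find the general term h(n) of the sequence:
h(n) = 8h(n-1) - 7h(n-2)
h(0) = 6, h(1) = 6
Characteristic equation: x² - 8x + 7 = 0, which factors as (x - (7))(x - (1)) = 0.
Roots r₁ = 7, r₂ = 1 (distinct).
General solution: h(n) = A·(7)^n + B·(1)^n.
From h(0) = 6: A + B = 6.
From h(1) = 6: 7A + B = 6.
Solving: A = 0, B = 6.
So h(n) = 6.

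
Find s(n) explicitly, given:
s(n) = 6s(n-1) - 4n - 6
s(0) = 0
First-order linear with linear forcing.
Homogeneous solution: s_h(n) = A·(6)^n.
Try particular s_p(n) = pn + q. Substituting:
  pn + q = 6(p(n-1) + q) - 4n - 6.
Matching the n-coefficient: p = 6p - 4 ⇒ p = \frac{4}{5}.
Matching constants: q = -6p + 6q - 6 ⇒ q = \frac{54}{25}.
General: s(n) = A·(6)^n + \frac{4 n}{5} + \frac{54}{25}.
Apply s(0) = 0: A + \frac{54}{25} = 0 ⇒ A = - \frac{54}{25}.
So s(n) = - \frac{54 \cdot 6^{n}}{25} + \frac{4 n}{5} + \frac{54}{25}.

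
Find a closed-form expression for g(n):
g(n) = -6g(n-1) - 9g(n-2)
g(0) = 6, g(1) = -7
Characteristic equation: x² + 6x + 9 = 0, which is (x - (-3))².
Repeated root r = -3.
General solution: g(n) = (A + Bn)·(-3)^n.
From g(0) = 6: A = 6.
From g(1) = -7: (A + B)·(-3) = -7 ⇒ B = - \frac{11}{3}.
So g(n) = \left(6 - \frac{11 n}{3}\right) \cdot (-3)^n.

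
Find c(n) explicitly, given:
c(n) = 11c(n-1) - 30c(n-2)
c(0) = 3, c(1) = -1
Characteristic equation: x² - 11x + 30 = 0, which factors as (x - (5))(x - (6)) = 0.
Roots r₁ = 5, r₂ = 6 (distinct).
General solution: c(n) = A·(5)^n + B·(6)^n.
From c(0) = 3: A + B = 3.
From c(1) = -1: 5A + 6B = -1.
Solving: A = 19, B = -16.
So c(n) = 19 \cdot 5^{n} - 16 \cdot 6^{n}.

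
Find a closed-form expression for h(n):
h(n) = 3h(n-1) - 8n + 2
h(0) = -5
First-order linear with linear forcing.
Homogeneous solution: h_h(n) = A·(3)^n.
Try particular h_p(n) = pn + q. Substituting:
  pn + q = 3(p(n-1) + q) - 8n + 2.
Matching the n-coefficient: p = 3p - 8 ⇒ p = 4.
Matching constants: q = -3p + 3q + 2 ⇒ q = 5.
General: h(n) = A·(3)^n + 4 n + 5.
Apply h(0) = -5: A + 5 = -5 ⇒ A = -10.
So h(n) = - 10 \cdot 3^{n} + 4 n + 5.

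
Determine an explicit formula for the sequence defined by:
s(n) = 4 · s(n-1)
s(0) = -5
Pure geometric recurrence with ratio 4.
By induction s(n) = s(0) · (4)^n = - 5 \cdot 4^{n}.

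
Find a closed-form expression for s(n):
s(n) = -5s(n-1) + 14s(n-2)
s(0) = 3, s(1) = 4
Characteristic equation: x² + 5x - 14 = 0, which factors as (x - (-7))(x - (2)) = 0.
Roots r₁ = -7, r₂ = 2 (distinct).
General solution: s(n) = A·(-7)^n + B·(2)^n.
From s(0) = 3: A + B = 3.
From s(1) = 4: -7A + 2B = 4.
Solving: A = \frac{2}{9}, B = \frac{25}{9}.
So s(n) = \frac{2 \left(-7\right)^{n}}{9} + \frac{25 \cdot 2^{n}}{9}.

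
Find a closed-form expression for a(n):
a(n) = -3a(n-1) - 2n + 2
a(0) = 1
First-order linear with linear forcing.
Homogeneous solution: a_h(n) = A·(-3)^n.
Try particular a_p(n) = pn + q. Substituting:
  pn + q = -3(p(n-1) + q) - 2n + 2.
Matching the n-coefficient: p = -3p - 2 ⇒ p = - \frac{1}{2}.
Matching constants: q = 3p - 3q + 2 ⇒ q = \frac{1}{8}.
General: a(n) = A·(-3)^n - \frac{n}{2} + \frac{1}{8}.
Apply a(0) = 1: A + \frac{1}{8} = 1 ⇒ A = \frac{7}{8}.
So a(n) = \frac{7 \left(-3\right)^{n}}{8} - \frac{n}{2} + \frac{1}{8}.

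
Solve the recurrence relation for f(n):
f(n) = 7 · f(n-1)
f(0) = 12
Pure geometric recurrence with ratio 7.
By induction f(n) = f(0) · (7)^n = 12 \cdot 7^{n}.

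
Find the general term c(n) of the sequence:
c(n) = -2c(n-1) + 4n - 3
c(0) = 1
First-order linear with linear forcing.
Homogeneous solution: c_h(n) = A·(-2)^n.
Try particular c_p(n) = pn + q. Substituting:
  pn + q = -2(p(n-1) + q) + 4n - 3.
Matching the n-coefficient: p = -2p + 4 ⇒ p = \frac{4}{3}.
Matching constants: q = 2p - 2q - 3 ⇒ q = - \frac{1}{9}.
General: c(n) = A·(-2)^n + \frac{4 n}{3} - \frac{1}{9}.
Apply c(0) = 1: A - \frac{1}{9} = 1 ⇒ A = \frac{10}{9}.
So c(n) = \frac{10 \left(-2\right)^{n}}{9} + \frac{4 n}{3} - \frac{1}{9}.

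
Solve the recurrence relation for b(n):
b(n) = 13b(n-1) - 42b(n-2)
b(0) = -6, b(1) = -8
Characteristic equation: x² - 13x + 42 = 0, which factors as (x - (7))(x - (6)) = 0.
Roots r₁ = 7, r₂ = 6 (distinct).
General solution: b(n) = A·(7)^n + B·(6)^n.
From b(0) = -6: A + B = -6.
From b(1) = -8: 7A + 6B = -8.
Solving: A = 28, B = -34.
So b(n) = - 34 \cdot 6^{n} + 28 \cdot 7^{n}.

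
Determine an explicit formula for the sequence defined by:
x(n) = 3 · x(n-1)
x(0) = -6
Pure geometric recurrence with ratio 3.
By induction x(n) = x(0) · (3)^n = - 6 \cdot 3^{n}.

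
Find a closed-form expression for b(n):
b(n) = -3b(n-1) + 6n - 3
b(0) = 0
First-order linear with linear forcing.
Homogeneous solution: b_h(n) = A·(-3)^n.
Try particular b_p(n) = pn + q. Substituting:
  pn + q = -3(p(n-1) + q) + 6n - 3.
Matching the n-coefficient: p = -3p + 6 ⇒ p = \frac{3}{2}.
Matching constants: q = 3p - 3q - 3 ⇒ q = \frac{3}{8}.
General: b(n) = A·(-3)^n + \frac{3 n}{2} + \frac{3}{8}.
Apply b(0) = 0: A + \frac{3}{8} = 0 ⇒ A = - \frac{3}{8}.
So b(n) = - \frac{3 \left(-3\right)^{n}}{8} + \frac{3 n}{2} + \frac{3}{8}.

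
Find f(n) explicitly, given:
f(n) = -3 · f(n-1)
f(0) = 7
Pure geometric recurrence with ratio -3.
By induction f(n) = f(0) · (-3)^n = 7 \left(-3\right)^{n}.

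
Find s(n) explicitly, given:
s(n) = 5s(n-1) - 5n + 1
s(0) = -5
First-order linear with linear forcing.
Homogeneous solution: s_h(n) = A·(5)^n.
Try particular s_p(n) = pn + q. Substituting:
  pn + q = 5(p(n-1) + q) - 5n + 1.
Matching the n-coefficient: p = 5p - 5 ⇒ p = \frac{5}{4}.
Matching constants: q = -5p + 5q + 1 ⇒ q = \frac{21}{16}.
General: s(n) = A·(5)^n + \frac{5 n}{4} + \frac{21}{16}.
Apply s(0) = -5: A + \frac{21}{16} = -5 ⇒ A = - \frac{101}{16}.
So s(n) = - \frac{101 \cdot 5^{n}}{16} + \frac{5 n}{4} + \frac{21}{16}.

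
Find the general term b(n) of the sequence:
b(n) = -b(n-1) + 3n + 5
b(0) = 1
First-order linear with linear forcing.
Homogeneous solution: b_h(n) = A·(-1)^n.
Try particular b_p(n) = pn + q. Substituting:
  pn + q = -(p(n-1) + q) + 3n + 5.
Matching the n-coefficient: p = -p + 3 ⇒ p = \frac{3}{2}.
Matching constants: q = p - q + 5 ⇒ q = \frac{13}{4}.
General: b(n) = A·(-1)^n + \frac{3 n}{2} + \frac{13}{4}.
Apply b(0) = 1: A + \frac{13}{4} = 1 ⇒ A = - \frac{9}{4}.
So b(n) = - \frac{9 \left(-1\right)^{n}}{4} + \frac{3 n}{2} + \frac{13}{4}.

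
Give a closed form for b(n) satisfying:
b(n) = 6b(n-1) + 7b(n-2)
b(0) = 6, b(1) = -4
Characteristic equation: x² - 6x - 7 = 0, which factors as (x - (7))(x - (-1)) = 0.
Roots r₁ = 7, r₂ = -1 (distinct).
General solution: b(n) = A·(7)^n + B·(-1)^n.
From b(0) = 6: A + B = 6.
From b(1) = -4: 7A - B = -4.
Solving: A = \frac{1}{4}, B = \frac{23}{4}.
So b(n) = \frac{23 \left(-1\right)^{n}}{4} + \frac{7^{n}}{4}.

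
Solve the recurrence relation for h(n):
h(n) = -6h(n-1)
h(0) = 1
This is a homogeneous first-order recurrence with ratio -6.
By induction h(n) = h(0) · (-6)^n = \left(-6\right)^{n}.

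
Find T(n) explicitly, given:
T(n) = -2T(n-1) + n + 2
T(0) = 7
First-order linear with linear forcing.
Homogeneous solution: T_h(n) = A·(-2)^n.
Try particular T_p(n) = pn + q. Substituting:
  pn + q = -2(p(n-1) + q) + n + 2.
Matching the n-coefficient: p = -2p + 1 ⇒ p = \frac{1}{3}.
Matching constants: q = 2p - 2q + 2 ⇒ q = \frac{8}{9}.
General: T(n) = A·(-2)^n + \frac{n}{3} + \frac{8}{9}.
Apply T(0) = 7: A + \frac{8}{9} = 7 ⇒ A = \frac{55}{9}.
So T(n) = \frac{55 \left(-2\right)^{n}}{9} + \frac{n}{3} + \frac{8}{9}.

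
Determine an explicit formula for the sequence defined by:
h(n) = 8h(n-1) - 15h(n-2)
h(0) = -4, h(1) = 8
Characteristic equation: x² - 8x + 15 = 0, which factors as (x - (5))(x - (3)) = 0.
Roots r₁ = 5, r₂ = 3 (distinct).
General solution: h(n) = A·(5)^n + B·(3)^n.
From h(0) = -4: A + B = -4.
From h(1) = 8: 5A + 3B = 8.
Solving: A = 10, B = -14.
So h(n) = - 14 \cdot 3^{n} + 10 \cdot 5^{n}.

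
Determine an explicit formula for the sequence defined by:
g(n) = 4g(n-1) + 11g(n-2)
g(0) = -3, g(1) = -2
Characteristic equation: x² - 4x - 11 = 0.
Discriminant Δ = (4)² + 4·(11) = 60.
Roots r₁,₂ = (4 ± √60)/2, so r₁ = 2 + \sqrt{15}, r₂ = 2 - \sqrt{15}.
General solution: g(n) = A·r₁^n + B·r₂^n.
From the initial conditions, A + B = -3 and r₁A + r₂B = -2.
Since r₁ - r₂ = √60: A = (-2 - (-3)r₂)/√60 = - \frac{3}{2} + \frac{2 \sqrt{15}}{15}, and B = -3 - A = - \frac{3}{2} - \frac{2 \sqrt{15}}{15}.
So g(n) = \left(- \frac{3}{2} + \frac{2 \sqrt{15}}{15}\right)\left(2 + \sqrt{15}\right)^n + \left(- \frac{3}{2} - \frac{2 \sqrt{15}}{15}\right)\left(2 - \sqrt{15}\right)^n.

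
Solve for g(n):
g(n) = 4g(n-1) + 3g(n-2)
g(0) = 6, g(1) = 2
Characteristic equation: x² - 4x - 3 = 0.
Discriminant Δ = (4)² + 4·(3) = 28.
Roots r₁,₂ = (4 ± √28)/2, so r₁ = 2 + \sqrt{7}, r₂ = 2 - \sqrt{7}.
General solution: g(n) = A·r₁^n + B·r₂^n.
From the initial conditions, A + B = 6 and r₁A + r₂B = 2.
Since r₁ - r₂ = √28: A = (2 - (6)r₂)/√28 = 3 - \frac{5 \sqrt{7}}{7}, and B = 6 - A = \frac{5 \sqrt{7}}{7} + 3.
So g(n) = \left(3 - \frac{5 \sqrt{7}}{7}\right)\left(2 + \sqrt{7}\right)^n + \left(\frac{5 \sqrt{7}}{7} + 3\right)\left(2 - \sqrt{7}\right)^n.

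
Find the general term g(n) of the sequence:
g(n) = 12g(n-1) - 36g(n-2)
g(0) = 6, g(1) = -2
Characteristic equation: x² - 12x + 36 = 0, which is (x - (6))².
Repeated root r = 6.
General solution: g(n) = (A + Bn)·(6)^n.
From g(0) = 6: A = 6.
From g(1) = -2: (A + B)·(6) = -2 ⇒ B = - \frac{19}{3}.
So g(n) = \left(6 - \frac{19 n}{3}\right) \cdot (6)^n.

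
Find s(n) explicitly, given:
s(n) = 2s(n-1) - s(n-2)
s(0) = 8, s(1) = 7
Characteristic equation: x² - 2x + 1 = 0, which is (x - (1))².
Repeated root r = 1.
General solution: s(n) = (A + Bn)·(1)^n.
From s(0) = 8: A = 8.
From s(1) = 7: (A + B)·(1) = 7 ⇒ B = -1.
So s(n) = \left(8 - n\right) \cdot (1)^n.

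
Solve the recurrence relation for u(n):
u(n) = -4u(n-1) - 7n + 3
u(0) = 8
First-order linear with linear forcing.
Homogeneous solution: u_h(n) = A·(-4)^n.
Try particular u_p(n) = pn + q. Substituting:
  pn + q = -4(p(n-1) + q) - 7n + 3.
Matching the n-coefficient: p = -4p - 7 ⇒ p = - \frac{7}{5}.
Matching constants: q = 4p - 4q + 3 ⇒ q = - \frac{13}{25}.
General: u(n) = A·(-4)^n - \frac{7 n}{5} - \frac{13}{25}.
Apply u(0) = 8: A - \frac{13}{25} = 8 ⇒ A = \frac{213}{25}.
So u(n) = \frac{213 \left(-4\right)^{n}}{25} - \frac{7 n}{5} - \frac{13}{25}.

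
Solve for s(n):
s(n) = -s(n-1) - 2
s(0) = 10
First-order linear non-homogeneous.
Homogeneous solution: s_h(n) = A·(-1)^n.
Try constant particular solution s_p = K: K = -K - 2 ⇒ K = -1.
General: s(n) = A·(-1)^n - 1.
Apply s(0) = 10: A - 1 = 10 ⇒ A = 11.
So s(n) = 11 \left(-1\right)^{n} - 1.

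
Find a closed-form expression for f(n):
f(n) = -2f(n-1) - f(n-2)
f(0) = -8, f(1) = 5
Characteristic equation: x² + 2x + 1 = 0, which is (x - (-1))².
Repeated root r = -1.
General solution: f(n) = (A + Bn)·(-1)^n.
From f(0) = -8: A = -8.
From f(1) = 5: (A + B)·(-1) = 5 ⇒ B = 3.
So f(n) = \left(3 n - 8\right) \cdot (-1)^n.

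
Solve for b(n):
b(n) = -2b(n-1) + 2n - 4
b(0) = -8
First-order linear with linear forcing.
Homogeneous solution: b_h(n) = A·(-2)^n.
Try particular b_p(n) = pn + q. Substituting:
  pn + q = -2(p(n-1) + q) + 2n - 4.
Matching the n-coefficient: p = -2p + 2 ⇒ p = \frac{2}{3}.
Matching constants: q = 2p - 2q - 4 ⇒ q = - \frac{8}{9}.
General: b(n) = A·(-2)^n + \frac{2 n}{3} - \frac{8}{9}.
Apply b(0) = -8: A - \frac{8}{9} = -8 ⇒ A = - \frac{64}{9}.
So b(n) = - \frac{64 \left(-2\right)^{n}}{9} + \frac{2 n}{3} - \frac{8}{9}.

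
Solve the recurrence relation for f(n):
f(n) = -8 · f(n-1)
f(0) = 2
Pure geometric recurrence with ratio -8.
By induction f(n) = f(0) · (-8)^n = 2 \left(-8\right)^{n}.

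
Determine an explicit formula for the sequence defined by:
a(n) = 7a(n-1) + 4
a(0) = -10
First-order linear non-homogeneous.
Homogeneous solution: a_h(n) = A·(7)^n.
Try constant particular solution a_p = K: K = 7K + 4 ⇒ K = - \frac{2}{3}.
General: a(n) = A·(7)^n - \frac{2}{3}.
Apply a(0) = -10: A - \frac{2}{3} = -10 ⇒ A = - \frac{28}{3}.
So a(n) = - \frac{28 \cdot 7^{n}}{3} - \frac{2}{3}.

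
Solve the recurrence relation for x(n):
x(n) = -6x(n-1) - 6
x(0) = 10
First-order linear non-homogeneous.
Homogeneous solution: x_h(n) = A·(-6)^n.
Try constant particular solution x_p = K: K = -6K - 6 ⇒ K = - \frac{6}{7}.
General: x(n) = A·(-6)^n - \frac{6}{7}.
Apply x(0) = 10: A - \frac{6}{7} = 10 ⇒ A = \frac{76}{7}.
So x(n) = \frac{76 \left(-6\right)^{n}}{7} - \frac{6}{7}.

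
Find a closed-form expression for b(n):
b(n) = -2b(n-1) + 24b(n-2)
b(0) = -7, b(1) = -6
Characteristic equation: x² + 2x - 24 = 0, which factors as (x - (-6))(x - (4)) = 0.
Roots r₁ = -6, r₂ = 4 (distinct).
General solution: b(n) = A·(-6)^n + B·(4)^n.
From b(0) = -7: A + B = -7.
From b(1) = -6: -6A + 4B = -6.
Solving: A = - \frac{11}{5}, B = - \frac{24}{5}.
So b(n) = - \frac{11 \left(-6\right)^{n}}{5} - \frac{24 \cdot 4^{n}}{5}.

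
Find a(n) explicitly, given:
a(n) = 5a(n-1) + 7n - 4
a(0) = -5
First-order linear with linear forcing.
Homogeneous solution: a_h(n) = A·(5)^n.
Try particular a_p(n) = pn + q. Substituting:
  pn + q = 5(p(n-1) + q) + 7n - 4.
Matching the n-coefficient: p = 5p + 7 ⇒ p = - \frac{7}{4}.
Matching constants: q = -5p + 5q - 4 ⇒ q = - \frac{19}{16}.
General: a(n) = A·(5)^n - \frac{7 n}{4} - \frac{19}{16}.
Apply a(0) = -5: A - \frac{19}{16} = -5 ⇒ A = - \frac{61}{16}.
So a(n) = - \frac{61 \cdot 5^{n}}{16} - \frac{7 n}{4} - \frac{19}{16}.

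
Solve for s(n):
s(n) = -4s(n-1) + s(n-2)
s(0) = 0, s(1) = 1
Characteristic equation: x² + 4x - 1 = 0.
Discriminant Δ = (-4)² + 4·(1) = 20.
Roots r₁,₂ = (-4 ± √20)/2, so r₁ = -2 + \sqrt{5}, r₂ = - \sqrt{5} - 2.
General solution: s(n) = A·r₁^n + B·r₂^n.
From the initial conditions, A + B = 0 and r₁A + r₂B = 1.
Since r₁ - r₂ = √20: A = (1 - (0)r₂)/√20 = \frac{\sqrt{5}}{10}, and B = 0 - A = - \frac{\sqrt{5}}{10}.
So s(n) = \left(\frac{\sqrt{5}}{10}\right)\left(-2 + \sqrt{5}\right)^n + \left(- \frac{\sqrt{5}}{10}\right)\left(- \sqrt{5} - 2\right)^n.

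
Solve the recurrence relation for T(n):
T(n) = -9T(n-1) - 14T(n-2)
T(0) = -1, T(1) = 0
Characteristic equation: x² + 9x + 14 = 0, which factors as (x - (-7))(x - (-2)) = 0.
Roots r₁ = -7, r₂ = -2 (distinct).
General solution: T(n) = A·(-7)^n + B·(-2)^n.
From T(0) = -1: A + B = -1.
From T(1) = 0: -7A - 2B = 0.
Solving: A = \frac{2}{5}, B = - \frac{7}{5}.
So T(n) = - \frac{7 \left(-2\right)^{n}}{5} + \frac{2 \left(-7\right)^{n}}{5}.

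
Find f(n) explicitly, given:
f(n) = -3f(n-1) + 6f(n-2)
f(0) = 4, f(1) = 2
Characteristic equation: x² + 3x - 6 = 0.
Discriminant Δ = (-3)² + 4·(6) = 33.
Roots r₁,₂ = (-3 ± √33)/2, so r₁ = - \frac{3}{2} + \frac{\sqrt{33}}{2}, r₂ = - \frac{\sqrt{33}}{2} - \frac{3}{2}.
General solution: f(n) = A·r₁^n + B·r₂^n.
From the initial conditions, A + B = 4 and r₁A + r₂B = 2.
Since r₁ - r₂ = √33: A = (2 - (4)r₂)/√33 = \frac{8 \sqrt{33}}{33} + 2, and B = 4 - A = 2 - \frac{8 \sqrt{33}}{33}.
So f(n) = \left(\frac{8 \sqrt{33}}{33} + 2\right)\left(- \frac{3}{2} + \frac{\sqrt{33}}{2}\right)^n + \left(2 - \frac{8 \sqrt{33}}{33}\right)\left(- \frac{\sqrt{33}}{2} - \frac{3}{2}\right)^n.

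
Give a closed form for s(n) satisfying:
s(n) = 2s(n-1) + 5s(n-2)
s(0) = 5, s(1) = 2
Characteristic equation: x² - 2x - 5 = 0.
Discriminant Δ = (2)² + 4·(5) = 24.
Roots r₁,₂ = (2 ± √24)/2, so r₁ = 1 + \sqrt{6}, r₂ = 1 - \sqrt{6}.
General solution: s(n) = A·r₁^n + B·r₂^n.
From the initial conditions, A + B = 5 and r₁A + r₂B = 2.
Since r₁ - r₂ = √24: A = (2 - (5)r₂)/√24 = \frac{5}{2} - \frac{\sqrt{6}}{4}, and B = 5 - A = \frac{\sqrt{6}}{4} + \frac{5}{2}.
So s(n) = \left(\frac{5}{2} - \frac{\sqrt{6}}{4}\right)\left(1 + \sqrt{6}\right)^n + \left(\frac{\sqrt{6}}{4} + \frac{5}{2}\right)\left(1 - \sqrt{6}\right)^n.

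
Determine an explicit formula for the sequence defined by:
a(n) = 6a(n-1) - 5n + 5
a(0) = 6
First-order linear with linear forcing.
Homogeneous solution: a_h(n) = A·(6)^n.
Try particular a_p(n) = pn + q. Substituting:
  pn + q = 6(p(n-1) + q) - 5n + 5.
Matching the n-coefficient: p = 6p - 5 ⇒ p = 1.
Matching constants: q = -6p + 6q + 5 ⇒ q = \frac{1}{5}.
General: a(n) = A·(6)^n + n + \frac{1}{5}.
Apply a(0) = 6: A + \frac{1}{5} = 6 ⇒ A = \frac{29}{5}.
So a(n) = \frac{29 \cdot 6^{n}}{5} + n + \frac{1}{5}.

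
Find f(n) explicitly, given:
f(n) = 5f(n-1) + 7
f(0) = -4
First-order linear non-homogeneous.
Homogeneous solution: f_h(n) = A·(5)^n.
Try constant particular solution f_p = K: K = 5K + 7 ⇒ K = - \frac{7}{4}.
General: f(n) = A·(5)^n - \frac{7}{4}.
Apply f(0) = -4: A - \frac{7}{4} = -4 ⇒ A = - \frac{9}{4}.
So f(n) = - \frac{9 \cdot 5^{n}}{4} - \frac{7}{4}.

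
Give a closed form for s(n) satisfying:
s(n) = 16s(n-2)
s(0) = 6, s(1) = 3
Characteristic equation: x² - 16 = 0, which factors as (x - (-4))(x - (4)) = 0.
Roots r₁ = -4, r₂ = 4 (distinct).
General solution: s(n) = A·(-4)^n + B·(4)^n.
From s(0) = 6: A + B = 6.
From s(1) = 3: -4A + 4B = 3.
Solving: A = \frac{21}{8}, B = \frac{27}{8}.
So s(n) = \frac{21 \left(-4\right)^{n}}{8} + \frac{27 \cdot 4^{n}}{8}.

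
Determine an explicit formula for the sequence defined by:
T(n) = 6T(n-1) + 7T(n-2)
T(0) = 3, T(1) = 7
Characteristic equation: x² - 6x - 7 = 0, which factors as (x - (-1))(x - (7)) = 0.
Roots r₁ = -1, r₂ = 7 (distinct).
General solution: T(n) = A·(-1)^n + B·(7)^n.
From T(0) = 3: A + B = 3.
From T(1) = 7: -A + 7B = 7.
Solving: A = \frac{7}{4}, B = \frac{5}{4}.
So T(n) = \frac{7 \left(-1\right)^{n}}{4} + \frac{5 \cdot 7^{n}}{4}.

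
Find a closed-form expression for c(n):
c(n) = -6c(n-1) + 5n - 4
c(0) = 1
First-order linear with linear forcing.
Homogeneous solution: c_h(n) = A·(-6)^n.
Try particular c_p(n) = pn + q. Substituting:
  pn + q = -6(p(n-1) + q) + 5n - 4.
Matching the n-coefficient: p = -6p + 5 ⇒ p = \frac{5}{7}.
Matching constants: q = 6p - 6q - 4 ⇒ q = \frac{2}{49}.
General: c(n) = A·(-6)^n + \frac{5 n}{7} + \frac{2}{49}.
Apply c(0) = 1: A + \frac{2}{49} = 1 ⇒ A = \frac{47}{49}.
So c(n) = \frac{47 \left(-6\right)^{n}}{49} + \frac{5 n}{7} + \frac{2}{49}.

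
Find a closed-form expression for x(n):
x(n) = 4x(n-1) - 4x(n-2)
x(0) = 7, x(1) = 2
Characteristic equation: x² - 4x + 4 = 0, which is (x - (2))².
Repeated root r = 2.
General solution: x(n) = (A + Bn)·(2)^n.
From x(0) = 7: A = 7.
From x(1) = 2: (A + B)·(2) = 2 ⇒ B = -6.
So x(n) = \left(7 - 6 n\right) \cdot (2)^n.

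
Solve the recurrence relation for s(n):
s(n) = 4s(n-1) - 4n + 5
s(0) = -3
First-order linear with linear forcing.
Homogeneous solution: s_h(n) = A·(4)^n.
Try particular s_p(n) = pn + q. Substituting:
  pn + q = 4(p(n-1) + q) - 4n + 5.
Matching the n-coefficient: p = 4p - 4 ⇒ p = \frac{4}{3}.
Matching constants: q = -4p + 4q + 5 ⇒ q = \frac{1}{9}.
General: s(n) = A·(4)^n + \frac{4 n}{3} + \frac{1}{9}.
Apply s(0) = -3: A + \frac{1}{9} = -3 ⇒ A = - \frac{28}{9}.
So s(n) = - \frac{28 \cdot 4^{n}}{9} + \frac{4 n}{3} + \frac{1}{9}.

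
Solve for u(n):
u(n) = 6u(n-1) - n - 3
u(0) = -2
First-order linear with linear forcing.
Homogeneous solution: u_h(n) = A·(6)^n.
Try particular u_p(n) = pn + q. Substituting:
  pn + q = 6(p(n-1) + q) - n - 3.
Matching the n-coefficient: p = 6p - 1 ⇒ p = \frac{1}{5}.
Matching constants: q = -6p + 6q - 3 ⇒ q = \frac{21}{25}.
General: u(n) = A·(6)^n + \frac{n}{5} + \frac{21}{25}.
Apply u(0) = -2: A + \frac{21}{25} = -2 ⇒ A = - \frac{71}{25}.
So u(n) = - \frac{71 \cdot 6^{n}}{25} + \frac{n}{5} + \frac{21}{25}.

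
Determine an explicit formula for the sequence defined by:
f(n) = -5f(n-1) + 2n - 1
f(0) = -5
First-order linear with linear forcing.
Homogeneous solution: f_h(n) = A·(-5)^n.
Try particular f_p(n) = pn + q. Substituting:
  pn + q = -5(p(n-1) + q) + 2n - 1.
Matching the n-coefficient: p = -5p + 2 ⇒ p = \frac{1}{3}.
Matching constants: q = 5p - 5q - 1 ⇒ q = \frac{1}{9}.
General: f(n) = A·(-5)^n + \frac{n}{3} + \frac{1}{9}.
Apply f(0) = -5: A + \frac{1}{9} = -5 ⇒ A = - \frac{46}{9}.
So f(n) = - \frac{46 \left(-5\right)^{n}}{9} + \frac{n}{3} + \frac{1}{9}.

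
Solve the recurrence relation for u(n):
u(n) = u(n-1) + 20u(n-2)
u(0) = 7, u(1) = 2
Characteristic equation: x² - x - 20 = 0, which factors as (x - (-4))(x - (5)) = 0.
Roots r₁ = -4, r₂ = 5 (distinct).
General solution: u(n) = A·(-4)^n + B·(5)^n.
From u(0) = 7: A + B = 7.
From u(1) = 2: -4A + 5B = 2.
Solving: A = \frac{11}{3}, B = \frac{10}{3}.
So u(n) = \frac{11 \left(-4\right)^{n}}{3} + \frac{10 \cdot 5^{n}}{3}.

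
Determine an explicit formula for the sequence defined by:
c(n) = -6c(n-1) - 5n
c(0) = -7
First-order linear with linear forcing.
Homogeneous solution: c_h(n) = A·(-6)^n.
Try particular c_p(n) = pn + q. Substituting:
  pn + q = -6(p(n-1) + q) - 5n.
Matching the n-coefficient: p = -6p - 5 ⇒ p = - \frac{5}{7}.
Matching constants: q = 6p - 6q ⇒ q = - \frac{30}{49}.
General: c(n) = A·(-6)^n - \frac{5 n}{7} - \frac{30}{49}.
Apply c(0) = -7: A - \frac{30}{49} = -7 ⇒ A = - \frac{313}{49}.
So c(n) = - \frac{313 \left(-6\right)^{n}}{49} - \frac{5 n}{7} - \frac{30}{49}.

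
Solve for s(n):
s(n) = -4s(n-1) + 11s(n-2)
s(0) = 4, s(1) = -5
Characteristic equation: x² + 4x - 11 = 0.
Discriminant Δ = (-4)² + 4·(11) = 60.
Roots r₁,₂ = (-4 ± √60)/2, so r₁ = -2 + \sqrt{15}, r₂ = - \sqrt{15} - 2.
General solution: s(n) = A·r₁^n + B·r₂^n.
From the initial conditions, A + B = 4 and r₁A + r₂B = -5.
Since r₁ - r₂ = √60: A = (-5 - (4)r₂)/√60 = \frac{\sqrt{15}}{10} + 2, and B = 4 - A = 2 - \frac{\sqrt{15}}{10}.
So s(n) = \left(\frac{\sqrt{15}}{10} + 2\right)\left(-2 + \sqrt{15}\right)^n + \left(2 - \frac{\sqrt{15}}{10}\right)\left(- \sqrt{15} - 2\right)^n.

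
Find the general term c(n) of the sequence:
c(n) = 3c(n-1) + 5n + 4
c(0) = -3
First-order linear with linear forcing.
Homogeneous solution: c_h(n) = A·(3)^n.
Try particular c_p(n) = pn + q. Substituting:
  pn + q = 3(p(n-1) + q) + 5n + 4.
Matching the n-coefficient: p = 3p + 5 ⇒ p = - \frac{5}{2}.
Matching constants: q = -3p + 3q + 4 ⇒ q = - \frac{23}{4}.
General: c(n) = A·(3)^n - \frac{5 n}{2} - \frac{23}{4}.
Apply c(0) = -3: A - \frac{23}{4} = -3 ⇒ A = \frac{11}{4}.
So c(n) = \frac{11 \cdot 3^{n}}{4} - \frac{5 n}{2} - \frac{23}{4}.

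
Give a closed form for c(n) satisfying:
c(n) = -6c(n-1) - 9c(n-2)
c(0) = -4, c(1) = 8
Characteristic equation: x² + 6x + 9 = 0, which is (x - (-3))².
Repeated root r = -3.
General solution: c(n) = (A + Bn)·(-3)^n.
From c(0) = -4: A = -4.
From c(1) = 8: (A + B)·(-3) = 8 ⇒ B = \frac{4}{3}.
So c(n) = \left(\frac{4 n}{3} - 4\right) \cdot (-3)^n.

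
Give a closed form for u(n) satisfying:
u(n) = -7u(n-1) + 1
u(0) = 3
First-order linear non-homogeneous.
Homogeneous solution: u_h(n) = A·(-7)^n.
Try constant particular solution u_p = K: K = -7K + 1 ⇒ K = \frac{1}{8}.
General: u(n) = A·(-7)^n + \frac{1}{8}.
Apply u(0) = 3: A + \frac{1}{8} = 3 ⇒ A = \frac{23}{8}.
So u(n) = \frac{23 \left(-7\right)^{n}}{8} + \frac{1}{8}.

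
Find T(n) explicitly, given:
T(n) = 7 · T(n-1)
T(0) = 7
Pure geometric recurrence with ratio 7.
By induction T(n) = T(0) · (7)^n = 7 \cdot 7^{n}.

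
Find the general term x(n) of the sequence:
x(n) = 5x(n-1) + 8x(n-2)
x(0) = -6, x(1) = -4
Characteristic equation: x² - 5x - 8 = 0.
Discriminant Δ = (5)² + 4·(8) = 57.
Roots r₁,₂ = (5 ± √57)/2, so r₁ = \frac{5}{2} + \frac{\sqrt{57}}{2}, r₂ = \frac{5}{2} - \frac{\sqrt{57}}{2}.
General solution: x(n) = A·r₁^n + B·r₂^n.
From the initial conditions, A + B = -6 and r₁A + r₂B = -4.
Since r₁ - r₂ = √57: A = (-4 - (-6)r₂)/√57 = -3 + \frac{11 \sqrt{57}}{57}, and B = -6 - A = -3 - \frac{11 \sqrt{57}}{57}.
So x(n) = \left(-3 + \frac{11 \sqrt{57}}{57}\right)\left(\frac{5}{2} + \frac{\sqrt{57}}{2}\right)^n + \left(-3 - \frac{11 \sqrt{57}}{57}\right)\left(\frac{5}{2} - \frac{\sqrt{57}}{2}\right)^n.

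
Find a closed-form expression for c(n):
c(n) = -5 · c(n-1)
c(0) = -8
Pure geometric recurrence with ratio -5.
By induction c(n) = c(0) · (-5)^n = - 8 \left(-5\right)^{n}.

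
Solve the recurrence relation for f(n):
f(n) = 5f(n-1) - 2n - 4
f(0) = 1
First-order linear with linear forcing.
Homogeneous solution: f_h(n) = A·(5)^n.
Try particular f_p(n) = pn + q. Substituting:
  pn + q = 5(p(n-1) + q) - 2n - 4.
Matching the n-coefficient: p = 5p - 2 ⇒ p = \frac{1}{2}.
Matching constants: q = -5p + 5q - 4 ⇒ q = \frac{13}{8}.
General: f(n) = A·(5)^n + \frac{n}{2} + \frac{13}{8}.
Apply f(0) = 1: A + \frac{13}{8} = 1 ⇒ A = - \frac{5}{8}.
So f(n) = - \frac{5 \cdot 5^{n}}{8} + \frac{n}{2} + \frac{13}{8}.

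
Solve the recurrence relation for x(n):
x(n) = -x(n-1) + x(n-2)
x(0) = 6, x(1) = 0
Characteristic equation: x² + x - 1 = 0.
Discriminant Δ = (-1)² + 4·(1) = 5.
Roots r₁,₂ = (-1 ± √5)/2, so r₁ = - \frac{1}{2} + \frac{\sqrt{5}}{2}, r₂ = - \frac{\sqrt{5}}{2} - \frac{1}{2}.
General solution: x(n) = A·r₁^n + B·r₂^n.
From the initial conditions, A + B = 6 and r₁A + r₂B = 0.
Since r₁ - r₂ = √5: A = (0 - (6)r₂)/√5 = \frac{3 \sqrt{5}}{5} + 3, and B = 6 - A = 3 - \frac{3 \sqrt{5}}{5}.
So x(n) = \left(\frac{3 \sqrt{5}}{5} + 3\right)\left(- \frac{1}{2} + \frac{\sqrt{5}}{2}\right)^n + \left(3 - \frac{3 \sqrt{5}}{5}\right)\left(- \frac{\sqrt{5}}{2} - \frac{1}{2}\right)^n.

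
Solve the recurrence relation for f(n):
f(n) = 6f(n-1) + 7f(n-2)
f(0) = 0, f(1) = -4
Characteristic equation: x² - 6x - 7 = 0, which factors as (x - (-1))(x - (7)) = 0.
Roots r₁ = -1, r₂ = 7 (distinct).
General solution: f(n) = A·(-1)^n + B·(7)^n.
From f(0) = 0: A + B = 0.
From f(1) = -4: -A + 7B = -4.
Solving: A = \frac{1}{2}, B = - \frac{1}{2}.
So f(n) = \frac{\left(-1\right)^{n}}{2} - \frac{7^{n}}{2}.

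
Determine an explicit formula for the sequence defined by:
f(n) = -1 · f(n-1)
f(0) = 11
Pure geometric recurrence with ratio -1.
By induction f(n) = f(0) · (-1)^n = 11 \left(-1\right)^{n}.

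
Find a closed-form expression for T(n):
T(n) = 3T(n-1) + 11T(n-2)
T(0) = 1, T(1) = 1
Characteristic equation: x² - 3x - 11 = 0.
Discriminant Δ = (3)² + 4·(11) = 53.
Roots r₁,₂ = (3 ± √53)/2, so r₁ = \frac{3}{2} + \frac{\sqrt{53}}{2}, r₂ = \frac{3}{2} - \frac{\sqrt{53}}{2}.
General solution: T(n) = A·r₁^n + B·r₂^n.
From the initial conditions, A + B = 1 and r₁A + r₂B = 1.
Since r₁ - r₂ = √53: A = (1 - (1)r₂)/√53 = \frac{1}{2} - \frac{\sqrt{53}}{106}, and B = 1 - A = \frac{\sqrt{53}}{106} + \frac{1}{2}.
So T(n) = \left(\frac{1}{2} - \frac{\sqrt{53}}{106}\right)\left(\frac{3}{2} + \frac{\sqrt{53}}{2}\right)^n + \left(\frac{\sqrt{53}}{106} + \frac{1}{2}\right)\left(\frac{3}{2} - \frac{\sqrt{53}}{2}\right)^n.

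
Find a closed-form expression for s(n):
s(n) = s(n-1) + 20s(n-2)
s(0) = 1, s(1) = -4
Characteristic equation: x² - x - 20 = 0, which factors as (x - (-4))(x - (5)) = 0.
Roots r₁ = -4, r₂ = 5 (distinct).
General solution: s(n) = A·(-4)^n + B·(5)^n.
From s(0) = 1: A + B = 1.
From s(1) = -4: -4A + 5B = -4.
Solving: A = 1, B = 0.
So s(n) = \left(-4\right)^{n}.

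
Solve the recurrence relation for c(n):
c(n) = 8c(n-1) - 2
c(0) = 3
First-order linear non-homogeneous.
Homogeneous solution: c_h(n) = A·(8)^n.
Try constant particular solution c_p = K: K = 8K - 2 ⇒ K = \frac{2}{7}.
General: c(n) = A·(8)^n + \frac{2}{7}.
Apply c(0) = 3: A + \frac{2}{7} = 3 ⇒ A = \frac{19}{7}.
So c(n) = \frac{19 \cdot 8^{n}}{7} + \frac{2}{7}.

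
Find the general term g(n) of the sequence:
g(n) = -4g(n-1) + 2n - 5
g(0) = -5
First-order linear with linear forcing.
Homogeneous solution: g_h(n) = A·(-4)^n.
Try particular g_p(n) = pn + q. Substituting:
  pn + q = -4(p(n-1) + q) + 2n - 5.
Matching the n-coefficient: p = -4p + 2 ⇒ p = \frac{2}{5}.
Matching constants: q = 4p - 4q - 5 ⇒ q = - \frac{17}{25}.
General: g(n) = A·(-4)^n + \frac{2 n}{5} - \frac{17}{25}.
Apply g(0) = -5: A - \frac{17}{25} = -5 ⇒ A = - \frac{108}{25}.
So g(n) = - \frac{108 \left(-4\right)^{n}}{25} + \frac{2 n}{5} - \frac{17}{25}.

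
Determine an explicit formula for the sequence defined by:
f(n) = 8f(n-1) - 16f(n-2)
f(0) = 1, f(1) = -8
Characteristic equation: x² - 8x + 16 = 0, which is (x - (4))².
Repeated root r = 4.
General solution: f(n) = (A + Bn)·(4)^n.
From f(0) = 1: A = 1.
From f(1) = -8: (A + B)·(4) = -8 ⇒ B = -3.
So f(n) = \left(1 - 3 n\right) \cdot (4)^n.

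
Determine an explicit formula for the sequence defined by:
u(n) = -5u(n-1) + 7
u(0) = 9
First-order linear non-homogeneous.
Homogeneous solution: u_h(n) = A·(-5)^n.
Try constant particular solution u_p = K: K = -5K + 7 ⇒ K = \frac{7}{6}.
General: u(n) = A·(-5)^n + \frac{7}{6}.
Apply u(0) = 9: A + \frac{7}{6} = 9 ⇒ A = \frac{47}{6}.
So u(n) = \frac{47 \left(-5\right)^{n}}{6} + \frac{7}{6}.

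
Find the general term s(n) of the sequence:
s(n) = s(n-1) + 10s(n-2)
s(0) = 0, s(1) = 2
Characteristic equation: x² - x - 10 = 0.
Discriminant Δ = (1)² + 4·(10) = 41.
Roots r₁,₂ = (1 ± √41)/2, so r₁ = \frac{1}{2} + \frac{\sqrt{41}}{2}, r₂ = \frac{1}{2} - \frac{\sqrt{41}}{2}.
General solution: s(n) = A·r₁^n + B·r₂^n.
From the initial conditions, A + B = 0 and r₁A + r₂B = 2.
Since r₁ - r₂ = √41: A = (2 - (0)r₂)/√41 = \frac{2 \sqrt{41}}{41}, and B = 0 - A = - \frac{2 \sqrt{41}}{41}.
So s(n) = \left(\frac{2 \sqrt{41}}{41}\right)\left(\frac{1}{2} + \frac{\sqrt{41}}{2}\right)^n + \left(- \frac{2 \sqrt{41}}{41}\right)\left(\frac{1}{2} - \frac{\sqrt{41}}{2}\right)^n.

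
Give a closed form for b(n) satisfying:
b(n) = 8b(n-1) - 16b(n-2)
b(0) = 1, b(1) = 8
Characteristic equation: x² - 8x + 16 = 0, which is (x - (4))².
Repeated root r = 4.
General solution: b(n) = (A + Bn)·(4)^n.
From b(0) = 1: A = 1.
From b(1) = 8: (A + B)·(4) = 8 ⇒ B = 1.
So b(n) = \left(n + 1\right) \cdot (4)^n.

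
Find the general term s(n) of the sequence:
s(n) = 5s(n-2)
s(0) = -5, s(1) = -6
Characteristic equation: x² - 5 = 0.
Discriminant Δ = (0)² + 4·(5) = 20.
Roots r₁,₂ = (0 ± √20)/2, so r₁ = \sqrt{5}, r₂ = - \sqrt{5}.
General solution: s(n) = A·r₁^n + B·r₂^n.
From the initial conditions, A + B = -5 and r₁A + r₂B = -6.
Since r₁ - r₂ = √20: A = (-6 - (-5)r₂)/√20 = - \frac{5}{2} - \frac{3 \sqrt{5}}{5}, and B = -5 - A = - \frac{5}{2} + \frac{3 \sqrt{5}}{5}.
So s(n) = \left(- \frac{5}{2} - \frac{3 \sqrt{5}}{5}\right)\left(\sqrt{5}\right)^n + \left(- \frac{5}{2} + \frac{3 \sqrt{5}}{5}\right)\left(- \sqrt{5}\right)^n.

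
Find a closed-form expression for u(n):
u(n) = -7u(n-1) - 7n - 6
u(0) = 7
First-order linear with linear forcing.
Homogeneous solution: u_h(n) = A·(-7)^n.
Try particular u_p(n) = pn + q. Substituting:
  pn + q = -7(p(n-1) + q) - 7n - 6.
Matching the n-coefficient: p = -7p - 7 ⇒ p = - \frac{7}{8}.
Matching constants: q = 7p - 7q - 6 ⇒ q = - \frac{97}{64}.
General: u(n) = A·(-7)^n - \frac{7 n}{8} - \frac{97}{64}.
Apply u(0) = 7: A - \frac{97}{64} = 7 ⇒ A = \frac{545}{64}.
So u(n) = \frac{545 \left(-7\right)^{n}}{64} - \frac{7 n}{8} - \frac{97}{64}.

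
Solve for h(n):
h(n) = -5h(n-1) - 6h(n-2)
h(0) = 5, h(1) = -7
Characteristic equation: x² + 5x + 6 = 0, which factors as (x - (-3))(x - (-2)) = 0.
Roots r₁ = -3, r₂ = -2 (distinct).
General solution: h(n) = A·(-3)^n + B·(-2)^n.
From h(0) = 5: A + B = 5.
From h(1) = -7: -3A - 2B = -7.
Solving: A = -3, B = 8.
So h(n) = 8 \left(-2\right)^{n} - 3 \left(-3\right)^{n}.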